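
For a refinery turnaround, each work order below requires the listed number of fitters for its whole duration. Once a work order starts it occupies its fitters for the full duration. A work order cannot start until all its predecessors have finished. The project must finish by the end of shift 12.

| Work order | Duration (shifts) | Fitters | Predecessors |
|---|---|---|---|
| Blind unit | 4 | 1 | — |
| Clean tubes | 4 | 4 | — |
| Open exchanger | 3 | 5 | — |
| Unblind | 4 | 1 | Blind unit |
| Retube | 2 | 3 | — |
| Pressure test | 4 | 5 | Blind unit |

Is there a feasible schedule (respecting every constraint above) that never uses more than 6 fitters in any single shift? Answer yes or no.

no

The minimum achievable peak is 7; 6 < 7, so no feasible schedule stays within the cap.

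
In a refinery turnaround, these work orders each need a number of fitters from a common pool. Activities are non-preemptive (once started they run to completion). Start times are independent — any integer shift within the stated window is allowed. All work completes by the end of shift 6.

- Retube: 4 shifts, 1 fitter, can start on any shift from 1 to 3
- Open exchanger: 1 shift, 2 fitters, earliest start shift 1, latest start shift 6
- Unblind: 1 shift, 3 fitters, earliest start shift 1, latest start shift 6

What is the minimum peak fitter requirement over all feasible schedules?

Early-start (Retube@1, Open exchanger@1, Unblind@1) gives peak 6: s1:6  s2:1  s3:1  s4:1  s5:0  s6:0.
Shift Unblind→5.
Schedule Retube@1, Open exchanger@1, Unblind@5: s1:3  s2:1  s3:1  s4:1  s5:3  s6:0 — peak 3.

3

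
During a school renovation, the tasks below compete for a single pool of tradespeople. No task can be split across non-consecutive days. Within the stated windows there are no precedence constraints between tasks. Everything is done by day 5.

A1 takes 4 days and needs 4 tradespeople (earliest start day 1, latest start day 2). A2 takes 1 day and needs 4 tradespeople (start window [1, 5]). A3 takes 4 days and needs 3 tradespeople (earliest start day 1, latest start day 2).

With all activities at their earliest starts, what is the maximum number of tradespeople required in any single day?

11

Early-start schedule: A1@1, A2@1, A3@1.
Load per day: day 1: 11, day 2: 7, day 3: 7, day 4: 7, day 5: 0.
Peak is 11.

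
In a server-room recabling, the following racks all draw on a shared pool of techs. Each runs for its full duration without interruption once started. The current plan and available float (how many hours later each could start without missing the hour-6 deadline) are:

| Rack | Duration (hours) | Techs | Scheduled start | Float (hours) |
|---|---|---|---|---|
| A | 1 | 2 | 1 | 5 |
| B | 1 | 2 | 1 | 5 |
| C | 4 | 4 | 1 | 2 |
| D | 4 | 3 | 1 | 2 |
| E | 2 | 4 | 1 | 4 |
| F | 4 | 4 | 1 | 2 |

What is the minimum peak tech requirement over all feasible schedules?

Early-start (A@1, B@1, C@1, D@1, E@1, F@1) gives peak 19: h1:19  h2:15  h3:11  h4:11  h5:0  h6:0.
Shift E→5, F→2.
Schedule A@1, B@1, C@1, D@1, E@5, F@2: h1:11  h2:11  h3:11  h4:11  h5:8  h6:4 — peak 11.

11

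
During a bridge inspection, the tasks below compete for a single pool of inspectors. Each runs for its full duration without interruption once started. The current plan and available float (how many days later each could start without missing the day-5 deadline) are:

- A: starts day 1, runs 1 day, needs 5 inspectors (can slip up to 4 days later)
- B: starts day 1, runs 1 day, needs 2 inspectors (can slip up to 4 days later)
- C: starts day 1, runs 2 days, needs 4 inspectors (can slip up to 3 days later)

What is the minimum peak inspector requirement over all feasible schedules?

5

Early-start (A@1, B@1, C@1) gives peak 11: d1:11  d2:4  d3:0  d4:0  d5:0.
Shift B→2, C→3.
Schedule A@1, B@2, C@3: d1:5  d2:2  d3:4  d4:4  d5:0 — peak 5.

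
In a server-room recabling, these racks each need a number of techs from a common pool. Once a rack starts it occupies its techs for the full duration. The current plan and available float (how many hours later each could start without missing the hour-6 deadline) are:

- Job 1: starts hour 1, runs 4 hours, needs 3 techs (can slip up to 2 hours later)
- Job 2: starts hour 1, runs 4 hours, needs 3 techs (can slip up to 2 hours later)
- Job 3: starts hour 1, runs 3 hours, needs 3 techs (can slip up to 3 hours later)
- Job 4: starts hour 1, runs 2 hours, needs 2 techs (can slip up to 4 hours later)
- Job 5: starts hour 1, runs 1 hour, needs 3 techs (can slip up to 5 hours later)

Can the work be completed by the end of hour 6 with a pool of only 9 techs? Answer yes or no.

yes

Schedule Job 1@1, Job 2@1, Job 3@1, Job 4@4, Job 5@5: h1:9  h2:9  h3:9  h4:8  h5:5  h6:0 — peak 9 ≤ 9.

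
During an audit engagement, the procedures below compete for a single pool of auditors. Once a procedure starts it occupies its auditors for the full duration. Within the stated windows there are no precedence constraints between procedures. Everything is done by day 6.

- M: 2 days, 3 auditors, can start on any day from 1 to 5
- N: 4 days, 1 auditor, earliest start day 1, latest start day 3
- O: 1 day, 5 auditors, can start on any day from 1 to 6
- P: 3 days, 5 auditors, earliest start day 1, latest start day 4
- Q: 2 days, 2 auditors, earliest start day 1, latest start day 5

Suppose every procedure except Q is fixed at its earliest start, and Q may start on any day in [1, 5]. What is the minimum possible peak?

Q@1: d1:16  d2:11  d3:6  d4:1  d5:0  d6:0 → peak 16
Q@2: d1:14  d2:11  d3:8  d4:1  d5:0  d6:0 → peak 14
Q@3: d1:14  d2:9  d3:8  d4:3  d5:0  d6:0 → peak 14
Q@4: d1:14  d2:9  d3:6  d4:3  d5:2  d6:0 → peak 14
Q@5: d1:14  d2:9  d3:6  d4:1  d5:2  d6:2 → peak 14
Best is Q@2, peak 14.

14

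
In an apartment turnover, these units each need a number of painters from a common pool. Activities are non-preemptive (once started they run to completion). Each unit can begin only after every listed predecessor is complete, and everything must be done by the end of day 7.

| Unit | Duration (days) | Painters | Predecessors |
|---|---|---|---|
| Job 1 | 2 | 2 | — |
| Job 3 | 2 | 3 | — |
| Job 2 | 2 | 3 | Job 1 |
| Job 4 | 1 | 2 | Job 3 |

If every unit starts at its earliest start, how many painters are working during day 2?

At early start, day 2 has: Job 1, Job 3.
Demand: 2 + 3 = 5.

5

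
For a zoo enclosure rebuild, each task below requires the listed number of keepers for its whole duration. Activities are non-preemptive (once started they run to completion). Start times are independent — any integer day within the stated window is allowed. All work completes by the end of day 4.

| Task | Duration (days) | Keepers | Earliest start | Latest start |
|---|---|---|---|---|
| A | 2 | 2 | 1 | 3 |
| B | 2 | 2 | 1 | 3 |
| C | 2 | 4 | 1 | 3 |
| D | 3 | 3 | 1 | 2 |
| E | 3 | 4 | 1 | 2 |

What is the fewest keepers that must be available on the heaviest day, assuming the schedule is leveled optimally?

11

Early-start (A@1, B@1, C@1, D@1, E@1) gives peak 15: d1:15  d2:15  d3:7  d4:0.
Shift C→3.
Schedule A@1, B@1, C@3, D@1, E@1: d1:11  d2:11  d3:11  d4:4 — peak 11.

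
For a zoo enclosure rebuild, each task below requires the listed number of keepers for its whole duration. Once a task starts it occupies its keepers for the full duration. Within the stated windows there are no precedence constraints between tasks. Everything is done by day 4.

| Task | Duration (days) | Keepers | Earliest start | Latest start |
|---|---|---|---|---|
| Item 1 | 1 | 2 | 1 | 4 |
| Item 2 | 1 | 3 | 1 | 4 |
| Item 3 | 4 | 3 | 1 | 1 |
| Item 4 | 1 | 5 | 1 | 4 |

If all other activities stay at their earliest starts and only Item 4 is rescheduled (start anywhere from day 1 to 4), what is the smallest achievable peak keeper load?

8

Item 4@1: d1:13  d2:3  d3:3  d4:3 → peak 13
Item 4@2: d1:8  d2:8  d3:3  d4:3 → peak 8
Item 4@3: d1:8  d2:3  d3:8  d4:3 → peak 8
Item 4@4: d1:8  d2:3  d3:3  d4:8 → peak 8
Best is Item 4@2, peak 8.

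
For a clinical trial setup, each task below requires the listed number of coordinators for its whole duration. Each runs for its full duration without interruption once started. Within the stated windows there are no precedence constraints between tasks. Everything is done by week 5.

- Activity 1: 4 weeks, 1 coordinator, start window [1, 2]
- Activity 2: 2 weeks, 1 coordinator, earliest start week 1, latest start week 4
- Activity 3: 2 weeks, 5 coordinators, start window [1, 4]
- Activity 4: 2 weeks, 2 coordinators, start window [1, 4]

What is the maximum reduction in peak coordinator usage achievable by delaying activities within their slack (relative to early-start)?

3

Early-start peak: w1:9  w2:9  w3:1  w4:1  w5:0 ⇒ 9.
Leveled (Activity 1@1, Activity 2@1, Activity 3@3, Activity 4@1): w1:4  w2:4  w3:6  w4:6  w5:0 ⇒ 6.
Reduction 9 − 6 = 3.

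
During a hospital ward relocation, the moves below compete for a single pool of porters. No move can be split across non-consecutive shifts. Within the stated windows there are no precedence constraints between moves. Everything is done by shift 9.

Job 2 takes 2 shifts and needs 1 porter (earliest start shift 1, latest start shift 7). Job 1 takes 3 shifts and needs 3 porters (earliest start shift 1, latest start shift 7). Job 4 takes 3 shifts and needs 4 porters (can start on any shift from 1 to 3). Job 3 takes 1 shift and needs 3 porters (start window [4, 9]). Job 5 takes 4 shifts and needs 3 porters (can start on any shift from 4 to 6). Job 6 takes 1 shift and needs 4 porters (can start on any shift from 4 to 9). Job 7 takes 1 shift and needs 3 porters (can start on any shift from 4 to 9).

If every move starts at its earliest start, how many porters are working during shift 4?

13

At early start, shift 4 has: Job 3, Job 5, Job 6, Job 7.
Demand: 3 + 3 + 4 + 3 = 13.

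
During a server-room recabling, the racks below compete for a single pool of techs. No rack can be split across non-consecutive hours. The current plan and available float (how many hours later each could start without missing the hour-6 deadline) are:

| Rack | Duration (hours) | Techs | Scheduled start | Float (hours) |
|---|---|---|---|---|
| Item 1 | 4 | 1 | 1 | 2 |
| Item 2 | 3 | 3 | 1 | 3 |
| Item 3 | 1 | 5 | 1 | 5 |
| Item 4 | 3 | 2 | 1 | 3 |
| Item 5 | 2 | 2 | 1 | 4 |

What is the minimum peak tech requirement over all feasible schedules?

6

Early-start (Item 1@1, Item 2@1, Item 3@1, Item 4@1, Item 5@1) gives peak 13: h1:13  h2:8  h3:6  h4:1  h5:0  h6:0.
Shift Item 3→4, Item 5→5.
Schedule Item 1@1, Item 2@1, Item 3@4, Item 4@1, Item 5@5: h1:6  h2:6  h3:6  h4:6  h5:2  h6:2 — peak 6.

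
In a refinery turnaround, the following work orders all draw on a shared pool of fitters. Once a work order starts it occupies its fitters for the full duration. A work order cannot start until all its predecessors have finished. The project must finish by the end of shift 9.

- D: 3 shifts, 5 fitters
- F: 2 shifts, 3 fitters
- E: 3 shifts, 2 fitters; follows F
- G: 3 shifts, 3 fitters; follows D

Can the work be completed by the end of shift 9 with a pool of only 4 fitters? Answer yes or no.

no

The minimum achievable peak is 5; 4 < 5, so no feasible schedule stays within the cap.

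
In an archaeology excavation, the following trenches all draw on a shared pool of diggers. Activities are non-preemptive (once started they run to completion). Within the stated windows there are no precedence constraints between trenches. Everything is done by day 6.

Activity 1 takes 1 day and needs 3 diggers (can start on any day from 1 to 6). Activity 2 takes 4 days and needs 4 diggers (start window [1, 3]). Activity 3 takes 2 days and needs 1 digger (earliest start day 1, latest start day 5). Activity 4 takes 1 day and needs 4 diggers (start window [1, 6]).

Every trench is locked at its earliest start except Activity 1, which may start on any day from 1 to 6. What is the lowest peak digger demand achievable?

Activity 1@1: d1:12  d2:5  d3:4  d4:4  d5:0  d6:0 → peak 12
Activity 1@2: d1:9  d2:8  d3:4  d4:4  d5:0  d6:0 → peak 9
Activity 1@3: d1:9  d2:5  d3:7  d4:4  d5:0  d6:0 → peak 9
Activity 1@4: d1:9  d2:5  d3:4  d4:7  d5:0  d6:0 → peak 9
Activity 1@5: d1:9  d2:5  d3:4  d4:4  d5:3  d6:0 → peak 9
Activity 1@6: d1:9  d2:5  d3:4  d4:4  d5:0  d6:3 → peak 9
Best is Activity 1@2, peak 9.

9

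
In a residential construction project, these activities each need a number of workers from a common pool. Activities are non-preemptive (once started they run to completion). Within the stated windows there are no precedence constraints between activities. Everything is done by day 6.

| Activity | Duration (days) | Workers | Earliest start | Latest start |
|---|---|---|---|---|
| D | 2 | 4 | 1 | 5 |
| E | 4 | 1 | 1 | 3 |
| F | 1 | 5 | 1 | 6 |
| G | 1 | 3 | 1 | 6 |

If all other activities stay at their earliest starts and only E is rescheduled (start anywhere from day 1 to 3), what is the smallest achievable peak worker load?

12

E@1: d1:13  d2:5  d3:1  d4:1  d5:0  d6:0 → peak 13
E@2: d1:12  d2:5  d3:1  d4:1  d5:1  d6:0 → peak 12
E@3: d1:12  d2:4  d3:1  d4:1  d5:1  d6:1 → peak 12
Best is E@2, peak 12.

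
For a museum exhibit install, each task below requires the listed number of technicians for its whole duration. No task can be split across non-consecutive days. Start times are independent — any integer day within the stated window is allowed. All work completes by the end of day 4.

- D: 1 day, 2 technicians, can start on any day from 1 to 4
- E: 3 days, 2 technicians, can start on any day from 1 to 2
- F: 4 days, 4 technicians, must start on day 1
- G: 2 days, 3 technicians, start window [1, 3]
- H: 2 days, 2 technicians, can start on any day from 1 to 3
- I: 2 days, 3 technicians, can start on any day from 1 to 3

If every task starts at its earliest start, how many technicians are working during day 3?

6

At early start, day 3 has: E, F.
Demand: 2 + 4 = 6.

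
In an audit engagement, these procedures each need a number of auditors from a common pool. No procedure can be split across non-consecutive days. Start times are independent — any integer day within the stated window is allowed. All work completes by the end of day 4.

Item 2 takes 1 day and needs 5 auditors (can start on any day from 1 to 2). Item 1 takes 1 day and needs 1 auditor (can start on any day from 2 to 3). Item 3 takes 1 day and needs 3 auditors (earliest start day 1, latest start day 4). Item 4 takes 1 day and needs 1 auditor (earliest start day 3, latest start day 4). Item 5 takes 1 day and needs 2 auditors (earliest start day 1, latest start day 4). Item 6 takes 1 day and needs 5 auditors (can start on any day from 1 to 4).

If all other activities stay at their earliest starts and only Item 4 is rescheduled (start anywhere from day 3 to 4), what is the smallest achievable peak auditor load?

Item 4@3: d1:15  d2:1  d3:1  d4:0 → peak 15
Item 4@4: d1:15  d2:1  d3:0  d4:1 → peak 15
Best is Item 4@3, peak 15.

15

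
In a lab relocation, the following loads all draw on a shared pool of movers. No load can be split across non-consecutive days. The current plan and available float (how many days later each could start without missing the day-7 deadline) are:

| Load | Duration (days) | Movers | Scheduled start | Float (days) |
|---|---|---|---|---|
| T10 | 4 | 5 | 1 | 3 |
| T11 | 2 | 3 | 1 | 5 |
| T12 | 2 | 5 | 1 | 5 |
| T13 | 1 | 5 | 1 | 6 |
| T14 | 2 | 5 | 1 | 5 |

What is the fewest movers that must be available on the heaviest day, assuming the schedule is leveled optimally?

Early-start (T10@1, T11@1, T12@1, T13@1, T14@1) gives peak 23: d1:23  d2:18  d3:5  d4:5  d5:0  d6:0  d7:0.
Shift T12→3, T13→5, T14→5.
Schedule T10@1, T11@1, T12@3, T13@5, T14@5: d1:8  d2:8  d3:10  d4:10  d5:10  d6:5  d7:0 — peak 10.

10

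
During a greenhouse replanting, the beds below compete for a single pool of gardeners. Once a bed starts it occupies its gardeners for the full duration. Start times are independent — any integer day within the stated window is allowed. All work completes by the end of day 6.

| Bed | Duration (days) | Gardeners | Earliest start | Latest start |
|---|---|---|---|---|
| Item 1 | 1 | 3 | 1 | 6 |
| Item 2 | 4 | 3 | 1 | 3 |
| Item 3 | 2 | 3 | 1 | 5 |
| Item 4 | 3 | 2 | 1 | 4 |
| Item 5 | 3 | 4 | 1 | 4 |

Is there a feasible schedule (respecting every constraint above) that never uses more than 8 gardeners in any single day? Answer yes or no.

yes

Schedule Item 1@1, Item 2@1, Item 3@2, Item 4@1, Item 5@4: d1:8  d2:8  d3:8  d4:7  d5:4  d6:4 — peak 8 ≤ 8.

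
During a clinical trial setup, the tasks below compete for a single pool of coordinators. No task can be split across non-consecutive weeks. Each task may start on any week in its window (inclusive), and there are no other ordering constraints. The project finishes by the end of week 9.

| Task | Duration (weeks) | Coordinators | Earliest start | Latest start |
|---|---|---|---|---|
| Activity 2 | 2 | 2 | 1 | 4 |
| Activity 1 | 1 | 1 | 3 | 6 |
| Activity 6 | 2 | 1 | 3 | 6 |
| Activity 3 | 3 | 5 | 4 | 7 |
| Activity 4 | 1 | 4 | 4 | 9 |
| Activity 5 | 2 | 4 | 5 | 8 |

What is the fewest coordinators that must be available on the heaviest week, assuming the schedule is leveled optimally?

Early-start (Activity 2@1, Activity 1@3, Activity 6@3, Activity 3@4, Activity 4@4, Activity 5@5) gives peak 10: w1:2  w2:2  w3:2  w4:10  w5:9  w6:9  w7:0  w8:0  w9:0.
Shift Activity 3→5, Activity 5→8.
Schedule Activity 2@1, Activity 1@3, Activity 6@3, Activity 3@5, Activity 4@4, Activity 5@8: w1:2  w2:2  w3:2  w4:5  w5:5  w6:5  w7:5  w8:4  w9:4 — peak 5.

5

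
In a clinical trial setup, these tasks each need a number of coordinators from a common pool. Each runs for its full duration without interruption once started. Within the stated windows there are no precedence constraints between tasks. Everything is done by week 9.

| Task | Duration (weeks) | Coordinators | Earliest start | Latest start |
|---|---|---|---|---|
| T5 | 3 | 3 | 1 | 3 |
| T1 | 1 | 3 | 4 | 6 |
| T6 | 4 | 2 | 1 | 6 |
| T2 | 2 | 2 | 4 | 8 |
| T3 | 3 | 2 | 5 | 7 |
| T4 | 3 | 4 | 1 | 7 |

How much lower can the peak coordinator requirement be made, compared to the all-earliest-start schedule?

Early-start peak: w1:9  w2:9  w3:9  w4:7  w5:4  w6:2  w7:2  w8:0  w9:0 ⇒ 9.
Leveled (T5@1, T1@4, T6@1, T2@5, T3@5, T4@7): w1:5  w2:5  w3:5  w4:5  w5:4  w6:4  w7:6  w8:4  w9:4 ⇒ 6.
Reduction 9 − 6 = 3.

3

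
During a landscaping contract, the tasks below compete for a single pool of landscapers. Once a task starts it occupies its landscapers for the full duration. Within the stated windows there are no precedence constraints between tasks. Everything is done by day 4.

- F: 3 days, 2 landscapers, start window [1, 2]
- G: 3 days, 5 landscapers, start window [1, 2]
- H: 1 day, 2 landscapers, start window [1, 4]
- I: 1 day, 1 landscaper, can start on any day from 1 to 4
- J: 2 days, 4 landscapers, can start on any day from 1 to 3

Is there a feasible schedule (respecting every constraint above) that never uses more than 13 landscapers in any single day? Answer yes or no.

Schedule F@1, G@1, H@1, I@1, J@2: d1:10  d2:11  d3:11  d4:0 — peak 11 ≤ 13.

yes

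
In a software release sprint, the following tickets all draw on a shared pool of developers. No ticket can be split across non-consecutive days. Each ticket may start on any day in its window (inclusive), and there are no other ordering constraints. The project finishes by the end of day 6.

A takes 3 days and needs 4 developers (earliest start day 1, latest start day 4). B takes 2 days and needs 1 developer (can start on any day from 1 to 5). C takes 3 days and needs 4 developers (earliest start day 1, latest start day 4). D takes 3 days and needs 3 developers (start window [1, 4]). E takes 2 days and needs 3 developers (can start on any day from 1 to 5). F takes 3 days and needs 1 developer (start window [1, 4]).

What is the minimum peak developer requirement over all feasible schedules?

8

Early-start (A@1, B@1, C@1, D@1, E@1, F@1) gives peak 16: d1:16  d2:16  d3:12  d4:0  d5:0  d6:0.
Shift C→3, D→4, F→4.
Schedule A@1, B@1, C@3, D@4, E@1, F@4: d1:8  d2:8  d3:8  d4:8  d5:8  d6:4 — peak 8.
Total developer-days = 44 over 6 days ⇒ peak ≥ ⌈44/6⌉ = 8, so 8 is optimal.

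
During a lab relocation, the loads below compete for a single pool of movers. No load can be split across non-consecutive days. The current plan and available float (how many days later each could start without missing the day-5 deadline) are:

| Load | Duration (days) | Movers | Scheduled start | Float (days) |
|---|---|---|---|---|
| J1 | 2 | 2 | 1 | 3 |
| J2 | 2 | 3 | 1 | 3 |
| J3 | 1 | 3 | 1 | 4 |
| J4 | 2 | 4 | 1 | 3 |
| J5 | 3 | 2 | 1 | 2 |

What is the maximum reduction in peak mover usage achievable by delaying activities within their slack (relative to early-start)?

Early-start peak: d1:14  d2:11  d3:2  d4:0  d5:0 ⇒ 14.
Leveled (J1@1, J2@1, J3@3, J4@4, J5@3): d1:5  d2:5  d3:5  d4:6  d5:6 ⇒ 6.
Reduction 14 − 6 = 8.

8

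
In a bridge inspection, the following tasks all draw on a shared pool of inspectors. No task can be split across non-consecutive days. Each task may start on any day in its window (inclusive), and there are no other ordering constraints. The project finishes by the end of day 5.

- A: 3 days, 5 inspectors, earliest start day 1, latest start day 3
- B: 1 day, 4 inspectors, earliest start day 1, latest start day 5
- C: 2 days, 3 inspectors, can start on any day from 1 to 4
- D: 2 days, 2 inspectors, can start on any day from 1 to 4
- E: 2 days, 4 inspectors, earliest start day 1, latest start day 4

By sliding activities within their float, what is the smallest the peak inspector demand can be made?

Early-start (A@1, B@1, C@1, D@1, E@1) gives peak 18: d1:18  d2:14  d3:5  d4:0  d5:0.
Shift B→5, D→3, E→4.
Schedule A@1, B@5, C@1, D@3, E@4: d1:8  d2:8  d3:7  d4:6  d5:8 — peak 8.
Total inspector-days = 37 over 5 days ⇒ peak ≥ ⌈37/5⌉ = 8, so 8 is optimal.

8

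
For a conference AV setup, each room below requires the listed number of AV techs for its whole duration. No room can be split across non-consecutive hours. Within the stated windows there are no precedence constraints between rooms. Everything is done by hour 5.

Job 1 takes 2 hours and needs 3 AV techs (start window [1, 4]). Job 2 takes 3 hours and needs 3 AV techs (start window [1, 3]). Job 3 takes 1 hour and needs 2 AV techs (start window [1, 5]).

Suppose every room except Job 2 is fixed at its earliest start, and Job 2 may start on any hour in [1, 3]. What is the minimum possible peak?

5

Job 2@1: h1:8  h2:6  h3:3  h4:0  h5:0 → peak 8
Job 2@2: h1:5  h2:6  h3:3  h4:3  h5:0 → peak 6
Job 2@3: h1:5  h2:3  h3:3  h4:3  h5:3 → peak 5
Best is Job 2@3, peak 5.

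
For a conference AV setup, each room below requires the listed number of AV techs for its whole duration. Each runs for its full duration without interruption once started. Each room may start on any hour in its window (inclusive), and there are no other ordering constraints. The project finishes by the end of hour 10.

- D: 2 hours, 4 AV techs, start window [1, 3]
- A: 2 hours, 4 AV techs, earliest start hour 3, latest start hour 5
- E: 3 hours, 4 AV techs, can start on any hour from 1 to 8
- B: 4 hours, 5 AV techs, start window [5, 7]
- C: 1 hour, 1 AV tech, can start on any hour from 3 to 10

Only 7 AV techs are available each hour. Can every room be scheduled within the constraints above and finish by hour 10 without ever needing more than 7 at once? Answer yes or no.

The minimum achievable peak is 8; 7 < 8, so no feasible schedule stays within the cap.

no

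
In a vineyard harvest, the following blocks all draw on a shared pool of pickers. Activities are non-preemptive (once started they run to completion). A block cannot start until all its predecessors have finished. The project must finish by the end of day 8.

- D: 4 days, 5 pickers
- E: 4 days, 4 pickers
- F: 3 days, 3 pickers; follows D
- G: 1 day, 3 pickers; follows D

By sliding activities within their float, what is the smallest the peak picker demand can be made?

7

Early-start (D@1, E@1, F@5, G@5) gives peak 9: d1:9  d2:9  d3:9  d4:9  d5:6  d6:3  d7:3  d8:0.
Shift E→5, G→8.
Schedule D@1, E@5, F@5, G@8: d1:5  d2:5  d3:5  d4:5  d5:7  d6:7  d7:7  d8:7 — peak 7.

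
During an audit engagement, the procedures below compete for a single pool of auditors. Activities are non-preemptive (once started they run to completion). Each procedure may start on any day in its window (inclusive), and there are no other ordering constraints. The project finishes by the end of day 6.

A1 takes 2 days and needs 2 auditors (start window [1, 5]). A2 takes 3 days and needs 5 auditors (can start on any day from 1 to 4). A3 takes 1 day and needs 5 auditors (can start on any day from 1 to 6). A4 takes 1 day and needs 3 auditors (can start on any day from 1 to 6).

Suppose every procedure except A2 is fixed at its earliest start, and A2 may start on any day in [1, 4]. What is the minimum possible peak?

10

A2@1: d1:15  d2:7  d3:5  d4:0  d5:0  d6:0 → peak 15
A2@2: d1:10  d2:7  d3:5  d4:5  d5:0  d6:0 → peak 10
A2@3: d1:10  d2:2  d3:5  d4:5  d5:5  d6:0 → peak 10
A2@4: d1:10  d2:2  d3:0  d4:5  d5:5  d6:5 → peak 10
Best is A2@2, peak 10.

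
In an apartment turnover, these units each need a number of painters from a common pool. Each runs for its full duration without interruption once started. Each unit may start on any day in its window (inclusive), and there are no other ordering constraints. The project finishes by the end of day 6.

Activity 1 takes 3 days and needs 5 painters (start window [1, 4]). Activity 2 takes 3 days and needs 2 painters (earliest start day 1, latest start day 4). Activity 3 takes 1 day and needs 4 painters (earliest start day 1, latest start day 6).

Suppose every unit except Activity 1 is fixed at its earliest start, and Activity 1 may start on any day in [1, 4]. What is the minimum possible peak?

6

Activity 1@1: d1:11  d2:7  d3:7  d4:0  d5:0  d6:0 → peak 11
Activity 1@2: d1:6  d2:7  d3:7  d4:5  d5:0  d6:0 → peak 7
Activity 1@3: d1:6  d2:2  d3:7  d4:5  d5:5  d6:0 → peak 7
Activity 1@4: d1:6  d2:2  d3:2  d4:5  d5:5  d6:5 → peak 6
Best is Activity 1@4, peak 6.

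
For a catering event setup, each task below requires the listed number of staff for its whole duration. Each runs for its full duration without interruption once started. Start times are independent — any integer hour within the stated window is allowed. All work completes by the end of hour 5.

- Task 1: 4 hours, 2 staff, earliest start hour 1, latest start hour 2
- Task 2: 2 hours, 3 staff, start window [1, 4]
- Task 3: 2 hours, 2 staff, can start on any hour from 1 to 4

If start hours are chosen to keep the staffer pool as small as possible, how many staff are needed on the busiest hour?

5

Early-start (Task 1@1, Task 2@1, Task 3@1) gives peak 7: h1:7  h2:7  h3:2  h4:2  h5:0.
Shift Task 3→3.
Schedule Task 1@1, Task 2@1, Task 3@3: h1:5  h2:5  h3:4  h4:4  h5:0 — peak 5.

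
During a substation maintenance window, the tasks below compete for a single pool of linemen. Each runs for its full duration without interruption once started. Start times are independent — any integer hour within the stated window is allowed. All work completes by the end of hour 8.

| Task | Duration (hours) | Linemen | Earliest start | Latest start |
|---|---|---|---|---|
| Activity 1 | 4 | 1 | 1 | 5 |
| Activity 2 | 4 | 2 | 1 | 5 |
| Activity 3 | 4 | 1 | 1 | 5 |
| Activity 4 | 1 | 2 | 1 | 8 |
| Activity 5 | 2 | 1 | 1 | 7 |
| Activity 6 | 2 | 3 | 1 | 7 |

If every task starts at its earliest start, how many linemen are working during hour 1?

10

At early start, hour 1 has: Activity 1, Activity 2, Activity 3, Activity 4, Activity 5, Activity 6.
Demand: 1 + 2 + 1 + 2 + 1 + 3 = 10.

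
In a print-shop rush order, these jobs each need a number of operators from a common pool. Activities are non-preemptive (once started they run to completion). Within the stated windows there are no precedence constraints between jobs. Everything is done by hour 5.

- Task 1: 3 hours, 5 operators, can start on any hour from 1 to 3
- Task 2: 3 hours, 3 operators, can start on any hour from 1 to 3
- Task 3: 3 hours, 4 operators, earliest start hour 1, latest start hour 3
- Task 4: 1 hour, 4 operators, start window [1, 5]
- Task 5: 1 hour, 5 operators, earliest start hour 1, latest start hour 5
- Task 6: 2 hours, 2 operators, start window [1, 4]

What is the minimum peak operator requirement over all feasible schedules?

Early-start (Task 1@1, Task 2@1, Task 3@1, Task 4@1, Task 5@1, Task 6@1) gives peak 23: h1:23  h2:14  h3:12  h4:0  h5:0.
Shift Task 4→4, Task 5→4, Task 6→4.
Schedule Task 1@1, Task 2@1, Task 3@1, Task 4@4, Task 5@4, Task 6@4: h1:12  h2:12  h3:12  h4:11  h5:2 — peak 12.

12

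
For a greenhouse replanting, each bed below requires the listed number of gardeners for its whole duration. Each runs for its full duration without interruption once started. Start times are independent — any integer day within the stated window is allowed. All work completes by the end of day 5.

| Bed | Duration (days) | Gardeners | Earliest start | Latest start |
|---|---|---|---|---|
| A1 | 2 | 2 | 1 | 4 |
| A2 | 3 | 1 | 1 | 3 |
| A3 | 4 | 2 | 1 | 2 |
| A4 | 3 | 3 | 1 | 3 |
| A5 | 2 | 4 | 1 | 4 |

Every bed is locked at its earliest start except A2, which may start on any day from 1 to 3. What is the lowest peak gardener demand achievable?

11

A2@1: d1:12  d2:12  d3:6  d4:2  d5:0 → peak 12
A2@2: d1:11  d2:12  d3:6  d4:3  d5:0 → peak 12
A2@3: d1:11  d2:11  d3:6  d4:3  d5:1 → peak 11
Best is A2@3, peak 11.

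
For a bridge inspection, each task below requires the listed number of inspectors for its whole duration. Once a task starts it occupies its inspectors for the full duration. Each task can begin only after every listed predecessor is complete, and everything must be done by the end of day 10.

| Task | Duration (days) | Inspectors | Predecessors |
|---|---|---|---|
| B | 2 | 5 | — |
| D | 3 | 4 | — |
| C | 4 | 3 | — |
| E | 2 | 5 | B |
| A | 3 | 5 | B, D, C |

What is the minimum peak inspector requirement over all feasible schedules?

Early-start (B@1, D@1, C@1, E@3, A@5) gives peak 12: d1:12  d2:12  d3:12  d4:8  d5:5  d6:5  d7:5  d8:0  d9:0  d10:0.
Shift D→3, E→6, A→8.
Schedule B@1, D@3, C@1, E@6, A@8: d1:8  d2:8  d3:7  d4:7  d5:4  d6:5  d7:5  d8:5  d9:5  d10:5 — peak 8.

8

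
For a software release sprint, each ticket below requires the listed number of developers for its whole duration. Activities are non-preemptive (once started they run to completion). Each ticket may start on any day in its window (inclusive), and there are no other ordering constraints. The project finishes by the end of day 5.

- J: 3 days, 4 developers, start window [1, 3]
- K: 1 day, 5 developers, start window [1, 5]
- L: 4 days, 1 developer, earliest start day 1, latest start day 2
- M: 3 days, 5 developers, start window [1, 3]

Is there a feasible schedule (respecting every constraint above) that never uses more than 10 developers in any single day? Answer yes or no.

Schedule J@1, K@1, L@1, M@2: d1:10  d2:10  d3:10  d4:6  d5:0 — peak 10 ≤ 10.

yes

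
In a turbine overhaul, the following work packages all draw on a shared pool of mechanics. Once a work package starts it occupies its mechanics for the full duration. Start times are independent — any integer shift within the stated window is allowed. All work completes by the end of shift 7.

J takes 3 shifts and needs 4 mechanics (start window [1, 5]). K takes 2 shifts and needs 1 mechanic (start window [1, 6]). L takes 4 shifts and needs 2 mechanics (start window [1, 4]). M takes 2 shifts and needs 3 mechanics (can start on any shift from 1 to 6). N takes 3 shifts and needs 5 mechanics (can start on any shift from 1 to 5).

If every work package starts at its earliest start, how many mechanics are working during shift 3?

11

At early start, shift 3 has: J, L, N.
Demand: 4 + 2 + 5 = 11.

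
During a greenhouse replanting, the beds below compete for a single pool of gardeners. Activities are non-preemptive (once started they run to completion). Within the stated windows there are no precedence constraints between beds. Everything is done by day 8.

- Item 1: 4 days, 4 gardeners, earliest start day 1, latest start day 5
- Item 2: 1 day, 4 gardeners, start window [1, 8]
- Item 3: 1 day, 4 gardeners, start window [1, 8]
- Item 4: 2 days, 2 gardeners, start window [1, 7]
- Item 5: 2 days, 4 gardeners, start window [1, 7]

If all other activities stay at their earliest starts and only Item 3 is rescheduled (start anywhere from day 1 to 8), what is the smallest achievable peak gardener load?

14

Item 3@1: d1:18  d2:10  d3:4  d4:4  d5:0  d6:0  d7:0  d8:0 → peak 18
Item 3@2: d1:14  d2:14  d3:4  d4:4  d5:0  d6:0  d7:0  d8:0 → peak 14
Item 3@3: d1:14  d2:10  d3:8  d4:4  d5:0  d6:0  d7:0  d8:0 → peak 14
Item 3@4: d1:14  d2:10  d3:4  d4:8  d5:0  d6:0  d7:0  d8:0 → peak 14
Item 3@5: d1:14  d2:10  d3:4  d4:4  d5:4  d6:0  d7:0  d8:0 → peak 14
Item 3@6: d1:14  d2:10  d3:4  d4:4  d5:0  d6:4  d7:0  d8:0 → peak 14
Item 3@7: d1:14  d2:10  d3:4  d4:4  d5:0  d6:0  d7:4  d8:0 → peak 14
Item 3@8: d1:14  d2:10  d3:4  d4:4  d5:0  d6:0  d7:0  d8:4 → peak 14
Best is Item 3@2, peak 14.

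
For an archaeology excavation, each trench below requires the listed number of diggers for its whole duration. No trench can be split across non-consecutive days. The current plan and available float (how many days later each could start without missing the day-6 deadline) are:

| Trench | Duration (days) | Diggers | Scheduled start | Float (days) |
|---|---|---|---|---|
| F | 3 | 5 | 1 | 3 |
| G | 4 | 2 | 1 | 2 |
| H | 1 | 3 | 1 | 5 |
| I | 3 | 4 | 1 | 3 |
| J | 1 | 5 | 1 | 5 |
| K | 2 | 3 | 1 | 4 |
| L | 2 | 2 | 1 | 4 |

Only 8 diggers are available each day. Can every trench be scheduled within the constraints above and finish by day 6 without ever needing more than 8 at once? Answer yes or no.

no

Total digger-days = 53; over 6 days the average is 53/6 > 8, so some day must exceed 8.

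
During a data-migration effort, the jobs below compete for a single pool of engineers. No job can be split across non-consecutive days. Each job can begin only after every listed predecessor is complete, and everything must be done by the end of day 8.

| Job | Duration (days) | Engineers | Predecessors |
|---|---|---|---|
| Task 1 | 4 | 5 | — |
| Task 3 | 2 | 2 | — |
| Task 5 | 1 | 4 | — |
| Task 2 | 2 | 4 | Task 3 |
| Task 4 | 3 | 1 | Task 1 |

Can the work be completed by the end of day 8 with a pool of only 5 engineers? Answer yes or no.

The minimum achievable peak is 6; 5 < 6, so no feasible schedule stays within the cap.

no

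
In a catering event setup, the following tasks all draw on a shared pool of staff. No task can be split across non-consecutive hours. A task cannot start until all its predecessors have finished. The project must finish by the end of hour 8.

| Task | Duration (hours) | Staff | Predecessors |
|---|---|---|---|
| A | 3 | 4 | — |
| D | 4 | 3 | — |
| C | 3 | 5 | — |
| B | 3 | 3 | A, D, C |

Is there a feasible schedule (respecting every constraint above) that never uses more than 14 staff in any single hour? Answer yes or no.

Schedule A@1, D@1, C@1, B@5: h1:12  h2:12  h3:12  h4:3  h5:3  h6:3  h7:3  h8:0 — peak 12 ≤ 14.

yes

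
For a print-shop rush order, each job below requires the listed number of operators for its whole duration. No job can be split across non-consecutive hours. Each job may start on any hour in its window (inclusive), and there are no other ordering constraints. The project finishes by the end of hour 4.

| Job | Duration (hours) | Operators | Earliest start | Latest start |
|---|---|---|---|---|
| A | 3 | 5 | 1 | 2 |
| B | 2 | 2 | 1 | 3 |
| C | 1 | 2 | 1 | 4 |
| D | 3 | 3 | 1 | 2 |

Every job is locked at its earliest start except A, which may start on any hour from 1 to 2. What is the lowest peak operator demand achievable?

10

A@1: h1:12  h2:10  h3:8  h4:0 → peak 12
A@2: h1:7  h2:10  h3:8  h4:5 → peak 10
Best is A@2, peak 10.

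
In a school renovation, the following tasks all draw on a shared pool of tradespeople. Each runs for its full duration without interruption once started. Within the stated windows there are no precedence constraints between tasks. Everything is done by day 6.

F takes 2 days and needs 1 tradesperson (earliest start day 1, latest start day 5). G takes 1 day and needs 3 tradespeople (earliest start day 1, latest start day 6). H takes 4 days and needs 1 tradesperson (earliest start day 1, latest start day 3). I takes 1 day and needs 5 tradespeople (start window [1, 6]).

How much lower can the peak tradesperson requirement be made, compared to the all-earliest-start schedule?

5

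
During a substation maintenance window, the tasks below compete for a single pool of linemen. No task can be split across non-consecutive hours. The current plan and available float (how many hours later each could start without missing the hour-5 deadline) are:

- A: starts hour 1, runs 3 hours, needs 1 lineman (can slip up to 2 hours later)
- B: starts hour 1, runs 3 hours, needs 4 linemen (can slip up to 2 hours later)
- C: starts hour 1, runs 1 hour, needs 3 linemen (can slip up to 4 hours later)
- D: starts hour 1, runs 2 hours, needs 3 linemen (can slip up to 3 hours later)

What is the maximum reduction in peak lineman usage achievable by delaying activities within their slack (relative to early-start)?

5

Early-start peak: h1:11  h2:8  h3:5  h4:0  h5:0 ⇒ 11.
Leveled (A@1, B@1, C@4, D@4): h1:5  h2:5  h3:5  h4:6  h5:3 ⇒ 6.
Reduction 11 − 6 = 5.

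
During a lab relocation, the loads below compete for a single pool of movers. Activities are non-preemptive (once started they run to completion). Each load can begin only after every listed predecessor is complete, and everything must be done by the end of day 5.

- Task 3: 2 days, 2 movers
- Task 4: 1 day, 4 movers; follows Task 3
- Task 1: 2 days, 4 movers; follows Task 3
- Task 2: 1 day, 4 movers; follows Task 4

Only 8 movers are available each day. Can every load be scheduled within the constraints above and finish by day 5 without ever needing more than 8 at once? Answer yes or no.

yes

Schedule Task 3@1, Task 4@3, Task 1@3, Task 2@4: d1:2  d2:2  d3:8  d4:8  d5:0 — peak 8 ≤ 8.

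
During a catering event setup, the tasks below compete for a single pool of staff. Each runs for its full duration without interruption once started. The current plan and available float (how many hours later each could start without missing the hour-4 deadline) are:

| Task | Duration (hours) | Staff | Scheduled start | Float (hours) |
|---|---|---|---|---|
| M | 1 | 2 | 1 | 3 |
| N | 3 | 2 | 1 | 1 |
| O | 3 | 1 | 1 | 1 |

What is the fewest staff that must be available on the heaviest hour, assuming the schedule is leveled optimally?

3

Early-start (M@1, N@1, O@1) gives peak 5: h1:5  h2:3  h3:3  h4:0.
Shift N→2.
Schedule M@1, N@2, O@1: h1:3  h2:3  h3:3  h4:2 — peak 3.
Total staffer-hours = 11 over 4 hours ⇒ peak ≥ ⌈11/4⌉ = 3, so 3 is optimal.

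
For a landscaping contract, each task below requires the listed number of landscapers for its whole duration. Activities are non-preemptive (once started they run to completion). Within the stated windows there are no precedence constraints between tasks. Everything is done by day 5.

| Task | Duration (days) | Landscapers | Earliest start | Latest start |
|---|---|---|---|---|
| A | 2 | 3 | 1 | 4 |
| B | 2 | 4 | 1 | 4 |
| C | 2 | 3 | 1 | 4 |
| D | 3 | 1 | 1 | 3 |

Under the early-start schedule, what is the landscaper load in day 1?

At early start, day 1 has: A, B, C, D.
Demand: 3 + 4 + 3 + 1 = 11.

11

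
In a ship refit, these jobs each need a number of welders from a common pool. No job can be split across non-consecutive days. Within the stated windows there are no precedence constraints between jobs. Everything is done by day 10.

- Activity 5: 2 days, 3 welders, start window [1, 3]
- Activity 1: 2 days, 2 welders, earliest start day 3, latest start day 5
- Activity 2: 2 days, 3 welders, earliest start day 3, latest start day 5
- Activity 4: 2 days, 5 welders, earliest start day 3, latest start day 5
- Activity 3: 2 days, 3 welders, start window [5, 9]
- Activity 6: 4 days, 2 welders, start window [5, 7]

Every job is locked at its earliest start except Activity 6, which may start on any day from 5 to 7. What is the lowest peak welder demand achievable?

10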